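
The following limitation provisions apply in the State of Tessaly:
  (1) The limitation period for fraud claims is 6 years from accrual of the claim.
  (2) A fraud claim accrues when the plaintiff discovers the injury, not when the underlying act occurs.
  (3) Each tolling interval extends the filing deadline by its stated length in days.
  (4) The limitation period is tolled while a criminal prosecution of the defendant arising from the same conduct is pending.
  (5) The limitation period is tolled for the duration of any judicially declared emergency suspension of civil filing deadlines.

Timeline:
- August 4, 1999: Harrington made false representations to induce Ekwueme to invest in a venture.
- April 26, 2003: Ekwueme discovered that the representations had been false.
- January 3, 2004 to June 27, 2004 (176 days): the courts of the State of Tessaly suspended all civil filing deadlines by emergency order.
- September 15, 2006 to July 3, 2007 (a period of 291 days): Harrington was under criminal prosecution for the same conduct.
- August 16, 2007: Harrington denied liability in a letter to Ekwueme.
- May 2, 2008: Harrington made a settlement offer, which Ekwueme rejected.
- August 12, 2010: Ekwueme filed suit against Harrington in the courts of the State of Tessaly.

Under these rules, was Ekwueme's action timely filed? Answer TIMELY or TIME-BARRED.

TIME-BARRED

The claim did not accrue until Ekwueme discovered the injury on April 26, 2003; the August 4, 1999 act date does not start the clock under the stated rule.
6 years from April 26, 2003 is April 26, 2009.
The period was tolled for 176 days by the emergency suspension of filing deadlines (January 3, 2004 to June 27, 2004), pushing the deadline to October 19, 2009.
The period was tolled for 291 days by the pending criminal prosecution (September 15, 2006 to July 3, 2007), pushing the deadline to August 6, 2010.
None of the other events listed affects the running of the period under the stated rules.
The August 12, 2010 filing falls after the August 6, 2010 deadline; the claim is time-barred.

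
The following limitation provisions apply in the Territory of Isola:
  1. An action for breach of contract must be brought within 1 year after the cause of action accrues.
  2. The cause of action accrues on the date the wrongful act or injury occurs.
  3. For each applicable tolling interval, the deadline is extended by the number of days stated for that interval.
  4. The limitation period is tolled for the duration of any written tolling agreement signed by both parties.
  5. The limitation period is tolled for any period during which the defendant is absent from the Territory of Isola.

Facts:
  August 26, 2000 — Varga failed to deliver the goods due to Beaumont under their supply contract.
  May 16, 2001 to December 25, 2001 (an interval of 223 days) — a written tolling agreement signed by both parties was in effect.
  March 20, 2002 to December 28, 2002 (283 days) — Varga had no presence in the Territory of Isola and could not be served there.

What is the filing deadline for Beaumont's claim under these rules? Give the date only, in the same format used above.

January 14, 2003

The claim accrued on August 26, 2000, when the wrongful act occurred.
1 year from August 26, 2000 is August 26, 2001.
The period was tolled for 223 days by the written tolling agreement (May 16, 2001 to December 25, 2001), pushing the deadline to April 6, 2002.
The defendant's absence from the jurisdiction from March 20, 2002 to December 28, 2002 tolled the period for 283 days, extending the deadline to January 14, 2003.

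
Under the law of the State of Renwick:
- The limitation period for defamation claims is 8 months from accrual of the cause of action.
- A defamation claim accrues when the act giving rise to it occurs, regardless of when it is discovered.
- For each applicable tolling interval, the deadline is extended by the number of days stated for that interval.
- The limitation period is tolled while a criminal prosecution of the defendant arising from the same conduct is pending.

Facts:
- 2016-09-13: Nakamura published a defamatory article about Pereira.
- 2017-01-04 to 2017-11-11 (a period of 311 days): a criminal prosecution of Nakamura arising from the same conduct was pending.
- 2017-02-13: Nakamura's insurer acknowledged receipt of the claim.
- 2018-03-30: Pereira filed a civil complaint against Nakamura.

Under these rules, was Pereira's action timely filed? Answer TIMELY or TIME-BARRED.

The limitation period began to run on 2016-09-13.
The untolled deadline — 8 months after 2016-09-13 — is 2017-05-13.
The pending criminal prosecution from 2017-01-04 to 2017-11-11 tolled the period for 311 days, extending the deadline to 2018-03-20.
None of the other events listed affects the running of the period under the stated rules.
Filing on 2018-03-30 missed the 2018-03-20 deadline — the action is time-barred.

TIME-BARRED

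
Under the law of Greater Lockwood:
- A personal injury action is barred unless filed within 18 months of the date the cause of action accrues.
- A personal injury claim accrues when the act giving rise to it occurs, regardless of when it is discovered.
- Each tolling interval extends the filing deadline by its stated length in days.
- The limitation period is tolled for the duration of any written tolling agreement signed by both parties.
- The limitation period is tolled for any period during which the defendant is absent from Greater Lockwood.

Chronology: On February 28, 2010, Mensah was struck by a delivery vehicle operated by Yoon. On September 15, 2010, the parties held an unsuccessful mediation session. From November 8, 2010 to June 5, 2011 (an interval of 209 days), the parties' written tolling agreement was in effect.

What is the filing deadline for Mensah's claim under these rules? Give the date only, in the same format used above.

March 24, 2012

The claim accrued on February 28, 2010, when the wrongful act occurred.
Adding the 18 months base period to February 28, 2010 gives a deadline of August 28, 2011, before any tolling.
The period was tolled for 209 days by the written tolling agreement (November 8, 2010 to June 5, 2011), pushing the deadline to March 24, 2012.
The other events in the timeline have no effect on the limitation period under the stated rules.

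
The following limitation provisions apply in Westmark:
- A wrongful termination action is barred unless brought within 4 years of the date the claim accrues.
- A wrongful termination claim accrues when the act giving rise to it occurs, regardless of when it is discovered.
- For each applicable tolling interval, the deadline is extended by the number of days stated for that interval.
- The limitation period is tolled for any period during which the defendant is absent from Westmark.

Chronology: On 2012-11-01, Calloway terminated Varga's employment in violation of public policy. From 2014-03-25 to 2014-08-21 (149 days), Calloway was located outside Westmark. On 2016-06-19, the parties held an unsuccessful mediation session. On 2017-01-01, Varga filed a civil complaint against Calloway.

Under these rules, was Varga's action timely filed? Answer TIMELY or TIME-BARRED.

TIMELY

The limitation period began to run on 2012-11-01.
Adding the 4 years base period to 2012-11-01 gives a deadline of 2016-11-01, before any tolling.
The defendant's absence from the jurisdiction from 2014-03-25 to 2014-08-21 tolled the period for 149 days, extending the deadline to 2017-03-30.
Nothing else in the chronology tolls or restarts the period.
The 2017-01-01 filing precedes the 2017-03-30 deadline; the claim is timely.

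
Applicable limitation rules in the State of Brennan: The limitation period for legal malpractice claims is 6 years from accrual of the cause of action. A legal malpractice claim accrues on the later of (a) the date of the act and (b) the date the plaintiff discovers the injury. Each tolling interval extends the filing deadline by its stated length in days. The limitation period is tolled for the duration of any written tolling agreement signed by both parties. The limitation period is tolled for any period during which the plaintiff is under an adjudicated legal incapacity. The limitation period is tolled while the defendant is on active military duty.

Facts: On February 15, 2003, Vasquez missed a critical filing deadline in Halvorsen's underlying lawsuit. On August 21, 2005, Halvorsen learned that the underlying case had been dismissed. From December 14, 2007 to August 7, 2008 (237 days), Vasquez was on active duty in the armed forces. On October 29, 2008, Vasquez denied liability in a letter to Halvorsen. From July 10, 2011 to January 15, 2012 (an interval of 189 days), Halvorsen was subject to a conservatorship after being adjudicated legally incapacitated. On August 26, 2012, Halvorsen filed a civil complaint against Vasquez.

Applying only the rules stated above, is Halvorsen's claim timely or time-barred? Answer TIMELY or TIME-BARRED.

Taking the later of the act (February 15, 2003) and discovery (August 21, 2005), the claim accrued on August 21, 2005.
The untolled deadline — 6 years after August 21, 2005 — is August 21, 2011.
The defendant's active military service from December 14, 2007 to August 7, 2008 tolled the period for 237 days, extending the deadline to April 14, 2012.
The period was tolled for 189 days by the plaintiff's legal incapacity (July 10, 2011 to January 15, 2012), pushing the deadline to October 20, 2012.
None of the other events listed affects the running of the period under the stated rules.
Halvorsen filed on August 26, 2012, before the October 20, 2012 deadline, so the action is timely.

TIMELY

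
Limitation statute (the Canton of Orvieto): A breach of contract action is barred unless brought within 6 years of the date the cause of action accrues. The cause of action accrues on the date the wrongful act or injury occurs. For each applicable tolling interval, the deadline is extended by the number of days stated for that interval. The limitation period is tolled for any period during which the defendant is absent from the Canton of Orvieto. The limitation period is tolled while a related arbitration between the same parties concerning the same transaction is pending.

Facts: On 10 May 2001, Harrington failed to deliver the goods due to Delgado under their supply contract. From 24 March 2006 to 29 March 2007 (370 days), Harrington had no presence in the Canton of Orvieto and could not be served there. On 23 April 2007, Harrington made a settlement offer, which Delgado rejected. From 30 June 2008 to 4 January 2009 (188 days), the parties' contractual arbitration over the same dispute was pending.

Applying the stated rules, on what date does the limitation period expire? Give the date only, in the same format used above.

14 May 2008

The limitation period began to run on 10 May 2001.
Adding the 6 years base period to 10 May 2001 gives a deadline of 10 May 2007, before any tolling.
Because the defendant's absence from the jurisdiction ran from 24 March 2006 to 29 March 2007, the deadline is extended by 370 days to 14 May 2008.
The pending related arbitration starting 30 June 2008 came too late — the period had run on 14 May 2008 — and so does not extend the deadline.
Nothing else in the chronology tolls or restarts the period.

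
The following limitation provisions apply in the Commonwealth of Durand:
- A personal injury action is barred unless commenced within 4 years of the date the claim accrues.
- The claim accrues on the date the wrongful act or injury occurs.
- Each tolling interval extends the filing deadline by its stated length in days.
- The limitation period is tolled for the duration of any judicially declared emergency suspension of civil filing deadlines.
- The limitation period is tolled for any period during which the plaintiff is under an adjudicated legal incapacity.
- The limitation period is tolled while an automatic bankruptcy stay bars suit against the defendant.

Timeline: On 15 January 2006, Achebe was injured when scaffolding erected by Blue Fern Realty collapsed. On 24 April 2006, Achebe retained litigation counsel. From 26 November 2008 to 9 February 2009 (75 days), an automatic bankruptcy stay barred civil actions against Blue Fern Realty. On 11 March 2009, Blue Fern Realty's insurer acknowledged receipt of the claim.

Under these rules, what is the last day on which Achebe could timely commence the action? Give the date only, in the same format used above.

The claim accrued on 15 January 2006, when the wrongful act occurred.
Adding the 4 years base period to 15 January 2006 gives a deadline of 15 January 2010, before any tolling.
Because the automatic bankruptcy stay ran from 26 November 2008 to 9 February 2009, the deadline is extended by 75 days to 31 March 2010.
Nothing else in the chronology tolls or restarts the period.

31 March 2010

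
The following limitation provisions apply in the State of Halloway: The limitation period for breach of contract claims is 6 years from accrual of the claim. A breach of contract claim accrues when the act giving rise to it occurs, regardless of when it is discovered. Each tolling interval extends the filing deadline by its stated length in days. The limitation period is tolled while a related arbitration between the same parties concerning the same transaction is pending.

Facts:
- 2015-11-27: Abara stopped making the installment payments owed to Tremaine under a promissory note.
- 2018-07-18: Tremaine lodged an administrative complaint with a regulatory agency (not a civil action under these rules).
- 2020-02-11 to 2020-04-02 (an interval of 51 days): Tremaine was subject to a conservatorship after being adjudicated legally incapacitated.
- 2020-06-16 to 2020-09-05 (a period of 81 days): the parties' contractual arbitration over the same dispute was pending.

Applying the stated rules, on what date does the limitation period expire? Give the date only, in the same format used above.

The limitation period began to run on 2015-11-27.
6 years from 2015-11-27 is 2021-11-27.
The period was tolled for 81 days by the pending related arbitration (2020-06-16 to 2020-09-05), pushing the deadline to 2022-02-16.
Although the plaintiff's incapacity ran from 2020-02-11 to 2020-04-02, the stated rules do not make that a tolling event, so it is disregarded.
Nothing else in the chronology tolls or restarts the period.

2022-02-16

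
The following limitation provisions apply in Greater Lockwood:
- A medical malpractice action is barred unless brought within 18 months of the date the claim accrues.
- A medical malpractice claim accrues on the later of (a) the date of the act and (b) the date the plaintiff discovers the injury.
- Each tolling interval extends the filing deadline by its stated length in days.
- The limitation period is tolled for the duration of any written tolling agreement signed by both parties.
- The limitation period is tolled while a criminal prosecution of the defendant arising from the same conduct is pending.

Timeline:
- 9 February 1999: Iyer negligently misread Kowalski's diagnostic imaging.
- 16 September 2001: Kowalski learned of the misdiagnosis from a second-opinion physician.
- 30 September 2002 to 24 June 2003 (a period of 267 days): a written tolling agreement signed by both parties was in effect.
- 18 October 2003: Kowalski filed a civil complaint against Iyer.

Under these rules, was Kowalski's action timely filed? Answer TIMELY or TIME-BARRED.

TIMELY

The claim accrued on 16 September 2001 — the later of the 9 February 1999 act and the 16 September 2001 discovery.
18 months from 16 September 2001 is 16 March 2003.
The written tolling agreement from 30 September 2002 to 24 June 2003 tolled the period for 267 days, extending the deadline to 8 December 2003.
Filing on 18 October 2003 beat the 8 December 2003 deadline — the action is timely.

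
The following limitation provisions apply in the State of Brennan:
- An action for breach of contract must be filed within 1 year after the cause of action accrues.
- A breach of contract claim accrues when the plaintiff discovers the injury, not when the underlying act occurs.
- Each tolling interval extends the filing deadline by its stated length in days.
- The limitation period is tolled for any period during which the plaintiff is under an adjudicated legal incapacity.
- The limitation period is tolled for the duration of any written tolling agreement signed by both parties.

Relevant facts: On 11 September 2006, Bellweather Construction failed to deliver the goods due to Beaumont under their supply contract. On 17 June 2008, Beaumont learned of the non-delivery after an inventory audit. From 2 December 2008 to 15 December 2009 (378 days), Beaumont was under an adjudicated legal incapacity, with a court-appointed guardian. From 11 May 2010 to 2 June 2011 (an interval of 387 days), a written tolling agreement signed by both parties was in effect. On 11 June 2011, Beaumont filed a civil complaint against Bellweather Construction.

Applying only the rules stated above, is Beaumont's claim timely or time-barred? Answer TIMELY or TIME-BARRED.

TIMELY

Accrual is tied to discovery, so the period began on 17 June 2008 rather than on 11 September 2006 when the act occurred.
Adding the 1 year base period to 17 June 2008 gives a deadline of 17 June 2009, before any tolling.
Because the plaintiff's legal incapacity ran from 2 December 2008 to 15 December 2009, the deadline is extended by 378 days to 30 June 2010.
Because the written tolling agreement ran from 11 May 2010 to 2 June 2011, the deadline is extended by 387 days to 22 July 2011.
Filing on 11 June 2011 beat the 22 July 2011 deadline — the action is timely.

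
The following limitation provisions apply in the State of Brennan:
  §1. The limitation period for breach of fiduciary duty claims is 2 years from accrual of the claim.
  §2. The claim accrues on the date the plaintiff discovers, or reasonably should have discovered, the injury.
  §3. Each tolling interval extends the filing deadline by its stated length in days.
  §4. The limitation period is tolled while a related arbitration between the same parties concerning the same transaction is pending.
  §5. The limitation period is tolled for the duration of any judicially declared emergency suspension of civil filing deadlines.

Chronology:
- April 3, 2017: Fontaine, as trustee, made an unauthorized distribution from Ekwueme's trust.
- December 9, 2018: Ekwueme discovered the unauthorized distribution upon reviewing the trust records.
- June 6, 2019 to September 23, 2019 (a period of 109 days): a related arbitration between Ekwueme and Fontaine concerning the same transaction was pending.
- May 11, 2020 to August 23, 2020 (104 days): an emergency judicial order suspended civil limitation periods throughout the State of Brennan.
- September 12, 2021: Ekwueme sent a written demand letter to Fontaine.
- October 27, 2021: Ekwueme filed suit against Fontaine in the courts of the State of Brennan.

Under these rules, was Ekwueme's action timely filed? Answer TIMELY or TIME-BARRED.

Accrual is tied to discovery, so the period began on December 9, 2018 rather than on April 3, 2017 when the act occurred.
2 years from December 9, 2018 is December 9, 2020.
Because the pending related arbitration ran from June 6, 2019 to September 23, 2019, the deadline is extended by 109 days to March 28, 2021.
Because the emergency suspension of filing deadlines ran from May 11, 2020 to August 23, 2020, the deadline is extended by 104 days to July 10, 2021.
The other events in the timeline have no effect on the limitation period under the stated rules.
Filing on October 27, 2021 missed the July 10, 2021 deadline — the action is time-barred.

TIME-BARRED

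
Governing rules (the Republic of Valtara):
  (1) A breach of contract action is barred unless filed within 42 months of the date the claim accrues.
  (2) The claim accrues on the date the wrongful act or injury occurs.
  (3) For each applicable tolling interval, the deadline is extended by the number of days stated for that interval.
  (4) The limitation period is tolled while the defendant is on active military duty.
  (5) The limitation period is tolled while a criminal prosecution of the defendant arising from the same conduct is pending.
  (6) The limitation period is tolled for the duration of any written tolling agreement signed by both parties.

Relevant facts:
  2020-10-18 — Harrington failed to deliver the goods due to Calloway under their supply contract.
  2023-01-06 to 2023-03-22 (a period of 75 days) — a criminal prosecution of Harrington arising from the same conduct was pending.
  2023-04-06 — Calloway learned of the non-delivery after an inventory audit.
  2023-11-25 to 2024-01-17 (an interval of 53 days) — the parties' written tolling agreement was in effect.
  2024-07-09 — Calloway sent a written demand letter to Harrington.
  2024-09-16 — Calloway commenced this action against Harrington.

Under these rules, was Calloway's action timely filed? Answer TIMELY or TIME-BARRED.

The claim accrued on 2020-10-18, when the wrongful act occurred; under the stated occurrence rule the 2023-04-06 discovery does not delay accrual.
42 months from 2020-10-18 is 2024-04-18.
The pending criminal prosecution from 2023-01-06 to 2023-03-22 tolled the period for 75 days, extending the deadline to 2024-07-02.
Because the written tolling agreement ran from 2023-11-25 to 2024-01-17, the deadline is extended by 53 days to 2024-08-24.
None of the other events listed affects the running of the period under the stated rules.
The 2024-09-16 filing falls after the 2024-08-24 deadline; the claim is time-barred.

TIME-BARRED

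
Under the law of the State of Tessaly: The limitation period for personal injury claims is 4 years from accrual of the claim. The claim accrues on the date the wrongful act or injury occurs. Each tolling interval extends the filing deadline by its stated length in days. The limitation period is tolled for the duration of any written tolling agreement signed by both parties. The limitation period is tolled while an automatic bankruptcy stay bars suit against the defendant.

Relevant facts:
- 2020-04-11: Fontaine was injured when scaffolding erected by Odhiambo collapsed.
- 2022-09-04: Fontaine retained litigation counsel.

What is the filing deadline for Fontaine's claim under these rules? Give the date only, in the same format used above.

2024-04-11

The limitation period began to run on 2020-04-11.
Adding the 4 years base period to 2020-04-11 gives a deadline of 2024-04-11, before any tolling.
Nothing else in the chronology tolls or restarts the period.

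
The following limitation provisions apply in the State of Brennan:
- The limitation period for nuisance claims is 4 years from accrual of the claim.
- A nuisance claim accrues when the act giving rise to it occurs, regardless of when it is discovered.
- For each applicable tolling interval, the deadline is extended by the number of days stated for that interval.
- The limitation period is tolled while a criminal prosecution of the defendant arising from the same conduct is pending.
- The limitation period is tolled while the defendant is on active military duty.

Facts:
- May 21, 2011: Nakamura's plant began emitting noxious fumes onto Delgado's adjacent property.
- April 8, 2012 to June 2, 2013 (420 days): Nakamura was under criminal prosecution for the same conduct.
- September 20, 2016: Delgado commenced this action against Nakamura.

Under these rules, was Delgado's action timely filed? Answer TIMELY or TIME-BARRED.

TIME-BARRED

The limitation period began to run on May 21, 2011.
4 years from May 21, 2011 is May 21, 2015.
Because the pending criminal prosecution ran from April 8, 2012 to June 2, 2013, the deadline is extended by 420 days to July 14, 2016.
Filing on September 20, 2016 missed the July 14, 2016 deadline — the action is time-barred.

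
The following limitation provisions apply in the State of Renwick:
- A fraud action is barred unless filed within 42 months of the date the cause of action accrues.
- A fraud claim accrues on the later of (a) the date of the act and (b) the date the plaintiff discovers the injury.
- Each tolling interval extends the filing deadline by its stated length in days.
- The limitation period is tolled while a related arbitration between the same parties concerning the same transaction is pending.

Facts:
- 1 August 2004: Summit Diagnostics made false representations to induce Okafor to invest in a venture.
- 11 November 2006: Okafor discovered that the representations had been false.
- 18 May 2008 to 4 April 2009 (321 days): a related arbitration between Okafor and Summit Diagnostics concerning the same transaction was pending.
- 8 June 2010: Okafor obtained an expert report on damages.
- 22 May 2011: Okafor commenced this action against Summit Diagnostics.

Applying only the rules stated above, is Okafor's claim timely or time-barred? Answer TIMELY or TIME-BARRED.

TIME-BARRED

The claim accrued on 11 November 2006 — the later of the 1 August 2004 act and the 11 November 2006 discovery.
The untolled deadline — 42 months after 11 November 2006 — is 11 May 2010.
Because the pending related arbitration ran from 18 May 2008 to 4 April 2009, the deadline is extended by 321 days to 28 March 2011.
Nothing else in the chronology tolls or restarts the period.
Okafor filed on 22 May 2011, after the 28 March 2011 deadline, so the action is time-barred.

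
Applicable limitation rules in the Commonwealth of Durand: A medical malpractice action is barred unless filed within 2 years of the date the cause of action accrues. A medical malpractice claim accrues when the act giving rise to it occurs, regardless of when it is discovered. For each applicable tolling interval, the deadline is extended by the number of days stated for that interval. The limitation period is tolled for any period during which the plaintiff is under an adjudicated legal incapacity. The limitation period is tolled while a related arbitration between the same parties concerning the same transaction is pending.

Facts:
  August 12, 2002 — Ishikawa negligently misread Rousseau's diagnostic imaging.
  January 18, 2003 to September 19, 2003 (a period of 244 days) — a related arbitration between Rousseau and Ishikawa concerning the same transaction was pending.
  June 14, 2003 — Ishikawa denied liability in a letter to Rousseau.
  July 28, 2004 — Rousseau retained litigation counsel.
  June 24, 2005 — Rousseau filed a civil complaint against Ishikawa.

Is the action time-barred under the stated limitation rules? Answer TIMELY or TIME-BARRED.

TIME-BARRED

The limitation period began to run on August 12, 2002.
The untolled deadline — 2 years after August 12, 2002 — is August 12, 2004.
The period was tolled for 244 days by the pending related arbitration (January 18, 2003 to September 19, 2003), pushing the deadline to April 13, 2005.
Nothing else in the chronology tolls or restarts the period.
The June 24, 2005 filing falls after the April 13, 2005 deadline; the claim is time-barred.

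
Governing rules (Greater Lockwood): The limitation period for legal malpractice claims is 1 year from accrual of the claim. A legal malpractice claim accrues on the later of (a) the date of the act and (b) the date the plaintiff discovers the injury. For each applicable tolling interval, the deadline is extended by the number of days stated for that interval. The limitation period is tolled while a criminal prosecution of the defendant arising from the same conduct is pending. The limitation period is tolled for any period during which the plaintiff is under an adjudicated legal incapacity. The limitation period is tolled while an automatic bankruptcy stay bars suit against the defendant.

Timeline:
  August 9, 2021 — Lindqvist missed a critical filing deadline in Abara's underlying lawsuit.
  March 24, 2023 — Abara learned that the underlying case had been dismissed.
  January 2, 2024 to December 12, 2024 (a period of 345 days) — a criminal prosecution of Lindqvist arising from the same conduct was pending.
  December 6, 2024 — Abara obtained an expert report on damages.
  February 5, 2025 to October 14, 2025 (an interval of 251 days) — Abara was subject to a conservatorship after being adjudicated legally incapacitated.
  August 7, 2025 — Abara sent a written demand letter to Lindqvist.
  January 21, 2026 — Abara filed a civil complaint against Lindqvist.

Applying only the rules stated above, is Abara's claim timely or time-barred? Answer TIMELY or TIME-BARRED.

Taking the later of the act (August 9, 2021) and discovery (March 24, 2023), the claim accrued on March 24, 2023.
The untolled deadline — 1 year after March 24, 2023 — is March 24, 2024.
The period was tolled for 345 days by the pending criminal prosecution (January 2, 2024 to December 12, 2024), pushing the deadline to March 4, 2025.
Because the plaintiff's legal incapacity ran from February 5, 2025 to October 14, 2025, the deadline is extended by 251 days to November 10, 2025.
Nothing else in the chronology tolls or restarts the period.
Abara filed on January 21, 2026, after the November 10, 2025 deadline, so the action is time-barred.

TIME-BARRED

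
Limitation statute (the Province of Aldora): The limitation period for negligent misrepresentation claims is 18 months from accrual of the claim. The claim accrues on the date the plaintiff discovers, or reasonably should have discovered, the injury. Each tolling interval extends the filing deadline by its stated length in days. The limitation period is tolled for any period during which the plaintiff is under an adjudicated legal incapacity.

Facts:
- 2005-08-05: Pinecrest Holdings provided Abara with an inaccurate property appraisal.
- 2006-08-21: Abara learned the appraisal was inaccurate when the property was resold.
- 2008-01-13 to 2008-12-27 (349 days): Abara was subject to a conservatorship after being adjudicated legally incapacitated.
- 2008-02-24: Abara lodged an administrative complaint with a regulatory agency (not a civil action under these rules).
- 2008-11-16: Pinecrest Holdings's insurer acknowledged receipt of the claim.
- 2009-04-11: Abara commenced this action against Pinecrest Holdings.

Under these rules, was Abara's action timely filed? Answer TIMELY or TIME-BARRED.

Accrual is tied to discovery, so the period began on 2006-08-21 rather than on 2005-08-05 when the act occurred.
The untolled deadline — 18 months after 2006-08-21 — is 2008-02-21.
The plaintiff's legal incapacity from 2008-01-13 to 2008-12-27 tolled the period for 349 days, extending the deadline to 2009-02-04.
None of the other events listed affects the running of the period under the stated rules.
Filing on 2009-04-11 missed the 2009-02-04 deadline — the action is time-barred.

TIME-BARRED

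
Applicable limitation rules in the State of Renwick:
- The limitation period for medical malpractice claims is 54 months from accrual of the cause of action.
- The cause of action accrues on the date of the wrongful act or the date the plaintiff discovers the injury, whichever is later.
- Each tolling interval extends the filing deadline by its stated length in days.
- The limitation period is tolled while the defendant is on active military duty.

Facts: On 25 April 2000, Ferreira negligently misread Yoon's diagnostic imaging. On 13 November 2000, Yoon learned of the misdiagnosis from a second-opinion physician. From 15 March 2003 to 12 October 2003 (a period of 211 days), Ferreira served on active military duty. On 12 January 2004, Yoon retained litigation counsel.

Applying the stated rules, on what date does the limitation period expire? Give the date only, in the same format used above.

10 December 2005

Because discovery on 13 November 2000 post-dates the 25 April 2000 act, accrual under the later-of rule falls on 13 November 2000.
54 months from 13 November 2000 is 13 May 2005.
The defendant's active military service from 15 March 2003 to 12 October 2003 tolled the period for 211 days, extending the deadline to 10 December 2005.
Nothing else in the chronology tolls or restarts the period.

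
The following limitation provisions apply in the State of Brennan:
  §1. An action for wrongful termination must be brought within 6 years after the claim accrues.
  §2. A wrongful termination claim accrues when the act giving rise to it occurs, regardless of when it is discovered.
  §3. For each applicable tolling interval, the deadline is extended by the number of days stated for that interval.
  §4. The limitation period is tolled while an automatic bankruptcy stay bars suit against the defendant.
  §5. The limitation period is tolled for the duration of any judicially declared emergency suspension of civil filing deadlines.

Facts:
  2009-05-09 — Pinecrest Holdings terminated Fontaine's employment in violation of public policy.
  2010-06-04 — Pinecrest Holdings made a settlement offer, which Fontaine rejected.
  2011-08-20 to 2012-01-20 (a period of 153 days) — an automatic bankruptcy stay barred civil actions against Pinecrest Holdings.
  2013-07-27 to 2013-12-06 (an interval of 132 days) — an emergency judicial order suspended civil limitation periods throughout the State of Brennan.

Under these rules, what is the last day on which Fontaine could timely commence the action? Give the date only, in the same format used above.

The claim accrued on 2009-05-09, the date of the act.
The untolled deadline — 6 years after 2009-05-09 — is 2015-05-09.
The period was tolled for 153 days by the automatic bankruptcy stay (2011-08-20 to 2012-01-20), pushing the deadline to 2015-10-09.
The period was tolled for 132 days by the emergency suspension of filing deadlines (2013-07-27 to 2013-12-06), pushing the deadline to 2016-02-18.
Nothing else in the chronology tolls or restarts the period.

2016-02-18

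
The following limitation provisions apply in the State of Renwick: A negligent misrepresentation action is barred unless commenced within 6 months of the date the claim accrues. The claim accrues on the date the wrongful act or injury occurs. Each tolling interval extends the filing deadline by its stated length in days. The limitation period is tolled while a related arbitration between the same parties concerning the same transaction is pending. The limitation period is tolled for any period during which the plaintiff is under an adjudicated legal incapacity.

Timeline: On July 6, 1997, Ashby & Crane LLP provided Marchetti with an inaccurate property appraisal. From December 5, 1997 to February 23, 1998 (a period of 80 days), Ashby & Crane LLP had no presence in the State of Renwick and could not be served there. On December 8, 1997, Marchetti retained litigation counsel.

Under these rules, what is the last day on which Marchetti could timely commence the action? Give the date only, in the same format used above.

January 6, 1998

The claim accrued on July 6, 1997, the date of the act.
Adding the 6 months base period to July 6, 1997 gives a deadline of January 6, 1998, before any tolling.
The defendant's absence from the jurisdiction from December 5, 1997 to February 23, 1998 does not toll the period, because no stated rule makes the defendant's absence a tolling event.
The other events in the timeline have no effect on the limitation period under the stated rules.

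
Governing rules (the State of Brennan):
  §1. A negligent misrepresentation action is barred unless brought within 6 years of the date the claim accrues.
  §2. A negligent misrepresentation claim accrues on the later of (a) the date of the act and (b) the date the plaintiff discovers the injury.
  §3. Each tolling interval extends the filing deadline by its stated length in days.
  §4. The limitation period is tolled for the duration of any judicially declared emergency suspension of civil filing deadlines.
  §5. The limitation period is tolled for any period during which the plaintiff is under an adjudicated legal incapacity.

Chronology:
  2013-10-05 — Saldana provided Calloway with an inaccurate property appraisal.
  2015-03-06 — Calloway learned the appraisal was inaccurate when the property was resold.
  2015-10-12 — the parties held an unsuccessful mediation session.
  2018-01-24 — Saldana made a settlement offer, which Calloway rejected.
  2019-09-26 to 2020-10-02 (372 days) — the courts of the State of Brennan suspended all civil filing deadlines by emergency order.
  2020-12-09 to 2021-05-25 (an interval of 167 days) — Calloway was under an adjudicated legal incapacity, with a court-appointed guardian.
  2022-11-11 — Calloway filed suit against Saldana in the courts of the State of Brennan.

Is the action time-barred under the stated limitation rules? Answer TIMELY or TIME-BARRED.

TIME-BARRED

The claim accrued on 2015-03-06 — the later of the 2013-10-05 act and the 2015-03-06 discovery.
6 years from 2015-03-06 is 2021-03-06.
Because the emergency suspension of filing deadlines ran from 2019-09-26 to 2020-10-02, the deadline is extended by 372 days to 2022-03-13.
Because the plaintiff's legal incapacity ran from 2020-12-09 to 2021-05-25, the deadline is extended by 167 days to 2022-08-27.
Nothing else in the chronology tolls or restarts the period.
Filing on 2022-11-11 missed the 2022-08-27 deadline — the action is time-barred.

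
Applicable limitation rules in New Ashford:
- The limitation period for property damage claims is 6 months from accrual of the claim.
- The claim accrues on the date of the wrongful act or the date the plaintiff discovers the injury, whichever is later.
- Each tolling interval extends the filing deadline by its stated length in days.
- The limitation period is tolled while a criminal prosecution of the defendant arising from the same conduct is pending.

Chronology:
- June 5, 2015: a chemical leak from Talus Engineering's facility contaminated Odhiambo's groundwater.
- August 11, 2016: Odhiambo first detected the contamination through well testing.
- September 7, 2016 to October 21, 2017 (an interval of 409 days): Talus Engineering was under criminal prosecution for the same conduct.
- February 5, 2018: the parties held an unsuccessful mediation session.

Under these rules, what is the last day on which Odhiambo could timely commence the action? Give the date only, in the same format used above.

The claim accrued on August 11, 2016 — the later of the June 5, 2015 act and the August 11, 2016 discovery.
The untolled deadline — 6 months after August 11, 2016 — is February 11, 2017.
The period was tolled for 409 days by the pending criminal prosecution (September 7, 2016 to October 21, 2017), pushing the deadline to March 27, 2018.
None of the other events listed affects the running of the period under the stated rules.

March 27, 2018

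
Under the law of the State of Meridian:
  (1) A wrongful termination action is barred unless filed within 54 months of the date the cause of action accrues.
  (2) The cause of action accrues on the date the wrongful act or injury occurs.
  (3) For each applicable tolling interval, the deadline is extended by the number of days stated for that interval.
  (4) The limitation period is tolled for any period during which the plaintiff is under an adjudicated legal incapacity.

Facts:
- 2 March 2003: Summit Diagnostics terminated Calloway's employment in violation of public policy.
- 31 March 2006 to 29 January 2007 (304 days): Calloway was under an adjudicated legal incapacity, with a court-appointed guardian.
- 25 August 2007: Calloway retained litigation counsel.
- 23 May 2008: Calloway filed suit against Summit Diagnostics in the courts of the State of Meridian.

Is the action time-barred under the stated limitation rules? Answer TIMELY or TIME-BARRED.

TIMELY

The claim accrued on 2 March 2003, when the wrongful act occurred.
Adding the 54 months base period to 2 March 2003 gives a deadline of 2 September 2007, before any tolling.
The period was tolled for 304 days by the plaintiff's legal incapacity (31 March 2006 to 29 January 2007), pushing the deadline to 2 July 2008.
None of the other events listed affects the running of the period under the stated rules.
The 23 May 2008 filing precedes the 2 July 2008 deadline; the claim is timely.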